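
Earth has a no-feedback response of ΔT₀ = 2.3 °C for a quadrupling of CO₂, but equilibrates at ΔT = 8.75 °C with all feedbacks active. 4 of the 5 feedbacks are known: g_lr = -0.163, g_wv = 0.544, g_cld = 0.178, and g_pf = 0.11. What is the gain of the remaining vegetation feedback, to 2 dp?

0.07

Amplification A = ΔT/ΔT₀ = 8.75/2.3 = 3.804.
Total gain g = 1 − 1/A = 1 − 1/3.804 = 0.7371.
Known gains sum to -0.163 + 0.544 + 0.178 + 0.11 = 0.669.
g_veg = 0.7371 − 0.669 = 0.07.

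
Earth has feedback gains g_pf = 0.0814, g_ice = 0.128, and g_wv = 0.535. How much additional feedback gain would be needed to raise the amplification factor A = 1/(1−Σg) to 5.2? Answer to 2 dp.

Current total gain = 0.7444.
Target gain for A = 5.2: g* = 1 − 1/5.2 = 0.8077.
Additional gain needed = 0.8077 − 0.7444 = 0.06.

0.06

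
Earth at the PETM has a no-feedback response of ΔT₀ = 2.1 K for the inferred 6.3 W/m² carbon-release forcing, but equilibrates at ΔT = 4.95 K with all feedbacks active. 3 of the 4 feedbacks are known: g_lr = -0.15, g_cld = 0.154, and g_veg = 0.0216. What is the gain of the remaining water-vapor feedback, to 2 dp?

Amplification A = ΔT/ΔT₀ = 4.95/2.1 = 2.357.
Total gain g = 1 − 1/A = 1 − 1/2.357 = 0.5757.
Known gains sum to -0.15 + 0.154 + 0.0216 = 0.0256.
g_wv = 0.5757 − 0.0256 = 0.55.

0.55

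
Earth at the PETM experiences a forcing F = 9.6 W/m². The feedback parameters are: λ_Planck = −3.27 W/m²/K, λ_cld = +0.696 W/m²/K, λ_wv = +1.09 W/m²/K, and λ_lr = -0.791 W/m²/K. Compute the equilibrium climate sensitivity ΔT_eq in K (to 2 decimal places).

4.22 K

Net feedback parameter λ = (−3.27) + (+0.696) + (+1.09) + (-0.791) = -2.275 W/m²/K.
ΔT = −F/λ = −9.6/(-2.275) = 4.22 K.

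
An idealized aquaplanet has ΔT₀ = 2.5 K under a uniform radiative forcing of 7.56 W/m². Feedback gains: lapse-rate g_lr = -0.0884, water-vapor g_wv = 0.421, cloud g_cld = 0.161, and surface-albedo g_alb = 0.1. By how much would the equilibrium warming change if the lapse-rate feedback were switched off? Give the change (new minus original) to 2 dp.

1.71 K

Original: g = 0.5936, ΔT = 2.5/(1−0.5936) = 6.1516 K.
Without lapse-rate: g' = 0.682, ΔT' = 2.5/(1−0.682) = 7.8616 K.
Change = 7.8616 − 6.1516 = 1.71 K.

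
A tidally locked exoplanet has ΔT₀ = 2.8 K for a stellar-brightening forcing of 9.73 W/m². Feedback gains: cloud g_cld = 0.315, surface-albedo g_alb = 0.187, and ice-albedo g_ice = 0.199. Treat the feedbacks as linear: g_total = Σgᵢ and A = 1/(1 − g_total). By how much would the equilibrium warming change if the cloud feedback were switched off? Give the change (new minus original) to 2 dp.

Original: g = 0.701, ΔT = 2.8/(1−0.701) = 9.3645 K.
Without cloud: g' = 0.386, ΔT' = 2.8/(1−0.386) = 4.5603 K.
Change = 4.5603 − 9.3645 = -4.80 K.

-4.80 K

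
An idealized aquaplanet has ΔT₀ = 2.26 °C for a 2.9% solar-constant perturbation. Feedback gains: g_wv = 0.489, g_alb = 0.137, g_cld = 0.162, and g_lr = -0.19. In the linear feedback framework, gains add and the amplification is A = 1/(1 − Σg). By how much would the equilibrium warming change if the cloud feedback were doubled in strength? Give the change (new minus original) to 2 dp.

3.79 °C

Original: g = 0.598, ΔT = 2.26/(1−0.598) = 5.6219 °C.
With doubled cloud: g' = 0.76, ΔT' = 2.26/(1−0.76) = 9.4167 °C.
Change = 9.4167 − 5.6219 = 3.79 °C.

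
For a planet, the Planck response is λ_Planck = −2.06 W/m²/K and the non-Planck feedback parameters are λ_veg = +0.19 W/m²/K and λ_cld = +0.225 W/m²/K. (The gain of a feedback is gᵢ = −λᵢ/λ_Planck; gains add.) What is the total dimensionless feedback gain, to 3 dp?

Convert to gains: g_veg = 0.19/2.06 = 0.09223; g_cld = 0.225/2.06 = 0.1092.
Total gain g = 0.20143.

0.201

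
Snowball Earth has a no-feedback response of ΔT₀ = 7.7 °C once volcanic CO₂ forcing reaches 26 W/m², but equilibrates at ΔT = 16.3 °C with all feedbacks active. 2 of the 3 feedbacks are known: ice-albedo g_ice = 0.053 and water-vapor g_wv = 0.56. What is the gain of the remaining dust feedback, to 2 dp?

Amplification A = ΔT/ΔT₀ = 16.3/7.7 = 2.117.
Total gain g = 1 − 1/A = 1 − 1/2.117 = 0.5276.
Known gains sum to 0.053 + 0.56 = 0.613.
g_dust = 0.5276 − 0.613 = -0.09.

-0.09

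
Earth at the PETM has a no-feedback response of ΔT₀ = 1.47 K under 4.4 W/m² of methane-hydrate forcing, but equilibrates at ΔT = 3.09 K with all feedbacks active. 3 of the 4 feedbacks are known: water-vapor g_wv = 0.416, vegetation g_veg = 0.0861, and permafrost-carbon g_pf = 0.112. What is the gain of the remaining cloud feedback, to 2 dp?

Amplification A = ΔT/ΔT₀ = 3.09/1.47 = 2.102.
Total gain g = 1 − 1/A = 1 − 1/2.102 = 0.5243.
Known gains sum to 0.416 + 0.0861 + 0.112 = 0.6141.
g_cld = 0.5243 − 0.6141 = -0.09.

-0.09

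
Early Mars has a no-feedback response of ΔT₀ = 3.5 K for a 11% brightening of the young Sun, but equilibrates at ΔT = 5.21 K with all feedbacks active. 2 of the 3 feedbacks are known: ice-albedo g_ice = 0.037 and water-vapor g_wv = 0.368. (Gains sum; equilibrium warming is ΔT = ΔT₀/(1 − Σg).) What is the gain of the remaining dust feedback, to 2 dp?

Amplification A = ΔT/ΔT₀ = 5.21/3.5 = 1.489.
Total gain g = 1 − 1/A = 1 − 1/1.489 = 0.3284.
Known gains sum to 0.037 + 0.368 = 0.405.
g_dust = 0.3284 − 0.405 = -0.08.

-0.08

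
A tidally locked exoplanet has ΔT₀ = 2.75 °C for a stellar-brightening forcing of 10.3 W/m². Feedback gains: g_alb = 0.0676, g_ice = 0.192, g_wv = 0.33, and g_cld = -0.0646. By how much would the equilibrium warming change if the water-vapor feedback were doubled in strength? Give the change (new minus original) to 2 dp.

13.18 °C

Original: g = 0.525, ΔT = 2.75/(1−0.525) = 5.7895 °C.
With doubled water-vapor: g' = 0.855, ΔT' = 2.75/(1−0.855) = 18.9655 °C.
Change = 18.9655 − 5.7895 = 13.18 °C.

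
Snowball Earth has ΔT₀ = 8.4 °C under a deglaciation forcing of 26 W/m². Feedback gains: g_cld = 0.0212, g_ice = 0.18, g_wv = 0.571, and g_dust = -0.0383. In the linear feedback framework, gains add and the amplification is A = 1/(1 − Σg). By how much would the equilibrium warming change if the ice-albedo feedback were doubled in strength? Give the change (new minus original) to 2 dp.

65.99 °C

Original: g = 0.7339, ΔT = 8.4/(1−0.7339) = 31.5671 °C.
With doubled ice-albedo: g' = 0.9139, ΔT' = 8.4/(1−0.9139) = 97.5610 °C.
Change = 97.5610 − 31.5671 = 65.99 °C.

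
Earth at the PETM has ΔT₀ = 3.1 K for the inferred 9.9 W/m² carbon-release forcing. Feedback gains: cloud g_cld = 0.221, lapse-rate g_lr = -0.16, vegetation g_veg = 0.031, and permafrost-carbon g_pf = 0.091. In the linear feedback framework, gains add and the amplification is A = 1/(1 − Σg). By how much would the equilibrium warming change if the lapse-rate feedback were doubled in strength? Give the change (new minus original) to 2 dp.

-0.62 K

Original: g = 0.183, ΔT = 3.1/(1−0.183) = 3.7944 K.
With doubled lapse-rate: g' = 0.023, ΔT' = 3.1/(1−0.023) = 3.1730 K.
Change = 3.1730 − 3.7944 = -0.62 K.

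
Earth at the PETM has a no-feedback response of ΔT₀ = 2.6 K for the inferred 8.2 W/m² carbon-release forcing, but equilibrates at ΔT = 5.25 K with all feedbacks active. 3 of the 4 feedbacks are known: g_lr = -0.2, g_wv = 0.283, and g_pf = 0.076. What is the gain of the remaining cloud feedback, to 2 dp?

0.35

Amplification A = ΔT/ΔT₀ = 5.25/2.6 = 2.019.
Total gain g = 1 − 1/A = 1 − 1/2.019 = 0.5047.
Known gains sum to -0.2 + 0.283 + 0.076 = 0.159.
g_cld = 0.5047 − 0.159 = 0.35.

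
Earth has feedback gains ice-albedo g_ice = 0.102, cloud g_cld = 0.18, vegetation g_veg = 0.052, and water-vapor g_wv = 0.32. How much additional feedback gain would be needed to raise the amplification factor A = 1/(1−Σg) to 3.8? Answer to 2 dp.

0.08

Current total gain = 0.654.
Target gain for A = 3.8: g* = 1 − 1/3.8 = 0.7368.
Additional gain needed = 0.7368 − 0.654 = 0.08.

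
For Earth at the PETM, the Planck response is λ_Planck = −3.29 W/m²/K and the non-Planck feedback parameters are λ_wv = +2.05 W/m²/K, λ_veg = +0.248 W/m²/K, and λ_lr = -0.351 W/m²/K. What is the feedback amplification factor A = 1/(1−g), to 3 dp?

2.450

Convert to gains: g_wv = 2.05/3.29 = 0.6231; g_veg = 0.248/3.29 = 0.07538; g_lr = -0.351/3.29 = -0.1067.
Total gain g = 0.59178.
A = 1/(1 − 0.59178) = 2.450.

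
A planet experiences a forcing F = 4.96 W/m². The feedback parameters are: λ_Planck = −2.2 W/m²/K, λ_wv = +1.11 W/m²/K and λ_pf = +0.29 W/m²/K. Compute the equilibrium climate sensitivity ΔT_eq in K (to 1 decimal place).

Net feedback parameter λ = (−2.2) + (+1.11) + (+0.29) = -0.8 W/m²/K.
ΔT = −F/λ = −4.96/(-0.8) = 6.2 K.

6.2 K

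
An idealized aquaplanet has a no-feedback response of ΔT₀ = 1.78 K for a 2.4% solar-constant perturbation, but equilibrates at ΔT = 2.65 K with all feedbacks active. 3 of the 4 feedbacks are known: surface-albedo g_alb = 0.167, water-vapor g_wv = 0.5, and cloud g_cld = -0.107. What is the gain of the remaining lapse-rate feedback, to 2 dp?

-0.23

Amplification A = ΔT/ΔT₀ = 2.65/1.78 = 1.489.
Total gain g = 1 − 1/A = 1 − 1/1.489 = 0.3284.
Known gains sum to 0.167 + 0.5 − 0.107 = 0.56.
g_lr = 0.3284 − 0.56 = -0.23.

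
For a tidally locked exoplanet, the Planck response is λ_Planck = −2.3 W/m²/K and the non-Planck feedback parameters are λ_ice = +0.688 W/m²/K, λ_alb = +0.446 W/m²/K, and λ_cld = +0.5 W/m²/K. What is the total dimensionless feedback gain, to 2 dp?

Convert to gains: g_ice = 0.688/2.3 = 0.2991; g_alb = 0.446/2.3 = 0.1939; g_cld = 0.5/2.3 = 0.2174.
Total gain g = 0.7104.

0.71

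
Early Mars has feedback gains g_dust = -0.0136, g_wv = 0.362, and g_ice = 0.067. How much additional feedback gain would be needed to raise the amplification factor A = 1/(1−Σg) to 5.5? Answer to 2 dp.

0.40

Current total gain = 0.4154.
Target gain for A = 5.5: g* = 1 − 1/5.5 = 0.8182.
Additional gain needed = 0.8182 − 0.4154 = 0.40.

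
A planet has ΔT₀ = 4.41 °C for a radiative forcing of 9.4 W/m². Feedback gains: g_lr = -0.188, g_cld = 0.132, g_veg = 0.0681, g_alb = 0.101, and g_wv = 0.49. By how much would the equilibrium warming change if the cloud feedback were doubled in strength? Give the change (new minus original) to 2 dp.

5.54 °C

Original: g = 0.6031, ΔT = 4.41/(1−0.6031) = 11.1111 °C.
With doubled cloud: g' = 0.7351, ΔT' = 4.41/(1−0.7351) = 16.6478 °C.
Change = 16.6478 − 11.1111 = 5.54 °C.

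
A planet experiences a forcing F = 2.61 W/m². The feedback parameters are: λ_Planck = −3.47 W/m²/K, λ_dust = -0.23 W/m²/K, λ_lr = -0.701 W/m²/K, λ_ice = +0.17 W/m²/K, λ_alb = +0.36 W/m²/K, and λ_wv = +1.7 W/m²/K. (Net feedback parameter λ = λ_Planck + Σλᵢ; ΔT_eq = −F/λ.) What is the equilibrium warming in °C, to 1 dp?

Net feedback parameter λ = (−3.47) + (-0.23) + (-0.701) + (+0.17) + (+0.36) + (+1.7) = -2.171 W/m²/K.
ΔT = −F/λ = −2.61/(-2.171) = 1.2 °C.

1.2 °C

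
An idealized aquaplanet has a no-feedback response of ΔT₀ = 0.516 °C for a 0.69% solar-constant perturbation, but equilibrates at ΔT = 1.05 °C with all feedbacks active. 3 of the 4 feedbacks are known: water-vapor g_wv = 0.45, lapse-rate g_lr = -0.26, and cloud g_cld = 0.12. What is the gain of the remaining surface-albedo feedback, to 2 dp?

Amplification A = ΔT/ΔT₀ = 1.05/0.516 = 2.035.
Total gain g = 1 − 1/A = 1 − 1/2.035 = 0.5086.
Known gains sum to 0.45 − 0.26 + 0.12 = 0.31.
g_alb = 0.5086 − 0.31 = 0.20.

0.20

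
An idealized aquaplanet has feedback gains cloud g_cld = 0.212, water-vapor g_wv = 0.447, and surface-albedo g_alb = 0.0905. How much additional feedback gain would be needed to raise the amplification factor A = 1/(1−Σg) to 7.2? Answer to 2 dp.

Current total gain = 0.7495.
Target gain for A = 7.2: g* = 1 − 1/7.2 = 0.8611.
Additional gain needed = 0.8611 − 0.7495 = 0.11.

0.11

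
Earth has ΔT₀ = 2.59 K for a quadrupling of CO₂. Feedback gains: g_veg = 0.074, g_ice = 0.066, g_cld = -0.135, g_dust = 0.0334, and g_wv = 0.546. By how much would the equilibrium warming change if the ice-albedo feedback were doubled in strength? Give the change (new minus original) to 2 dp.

Original: g = 0.5844, ΔT = 2.59/(1−0.5844) = 6.2320 K.
With doubled ice-albedo: g' = 0.6504, ΔT' = 2.59/(1−0.6504) = 7.4085 K.
Change = 7.4085 − 6.2320 = 1.18 K.

1.18 K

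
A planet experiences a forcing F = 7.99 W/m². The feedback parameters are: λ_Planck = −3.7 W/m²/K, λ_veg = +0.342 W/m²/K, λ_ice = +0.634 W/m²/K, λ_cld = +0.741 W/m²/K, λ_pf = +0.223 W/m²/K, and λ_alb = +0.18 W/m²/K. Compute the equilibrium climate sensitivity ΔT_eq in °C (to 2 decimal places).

5.06 °C

Net feedback parameter λ = (−3.7) + (+0.342) + (+0.634) + (+0.741) + (+0.223) + (+0.18) = -1.58 W/m²/K.
ΔT = −F/λ = −7.99/(-1.58) = 5.06 °C.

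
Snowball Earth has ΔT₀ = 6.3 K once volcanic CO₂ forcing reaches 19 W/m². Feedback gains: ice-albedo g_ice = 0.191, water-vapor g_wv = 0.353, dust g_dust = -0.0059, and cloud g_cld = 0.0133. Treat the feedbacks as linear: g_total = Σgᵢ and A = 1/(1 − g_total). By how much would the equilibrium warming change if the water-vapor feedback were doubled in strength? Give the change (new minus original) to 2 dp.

51.86 K

Original: g = 0.5514, ΔT = 6.3/(1−0.5514) = 14.0437 K.
With doubled water-vapor: g' = 0.9044, ΔT' = 6.3/(1−0.9044) = 65.8996 K.
Change = 65.8996 − 14.0437 = 51.86 K.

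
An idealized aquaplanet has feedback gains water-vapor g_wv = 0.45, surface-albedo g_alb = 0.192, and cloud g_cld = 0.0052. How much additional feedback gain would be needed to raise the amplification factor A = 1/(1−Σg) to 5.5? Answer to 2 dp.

Current total gain = 0.6472.
Target gain for A = 5.5: g* = 1 − 1/5.5 = 0.8182.
Additional gain needed = 0.8182 − 0.6472 = 0.17.

0.17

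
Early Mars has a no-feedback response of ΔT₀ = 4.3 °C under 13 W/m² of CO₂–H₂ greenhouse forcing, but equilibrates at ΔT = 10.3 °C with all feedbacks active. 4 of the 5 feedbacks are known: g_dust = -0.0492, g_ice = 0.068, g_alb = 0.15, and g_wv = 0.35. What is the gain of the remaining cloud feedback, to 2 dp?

0.06

Amplification A = ΔT/ΔT₀ = 10.3/4.3 = 2.395.
Total gain g = 1 − 1/A = 1 − 1/2.395 = 0.5825.
Known gains sum to -0.0492 + 0.068 + 0.15 + 0.35 = 0.5188.
g_cld = 0.5825 − 0.5188 = 0.06.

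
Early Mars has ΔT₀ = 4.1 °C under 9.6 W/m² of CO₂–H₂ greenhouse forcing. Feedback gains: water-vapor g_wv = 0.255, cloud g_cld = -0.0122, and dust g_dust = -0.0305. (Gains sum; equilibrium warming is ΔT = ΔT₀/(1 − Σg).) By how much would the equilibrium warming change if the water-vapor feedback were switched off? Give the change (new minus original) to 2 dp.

Original: g = 0.2123, ΔT = 4.1/(1−0.2123) = 5.2050 °C.
Without water-vapor: g' = -0.0427, ΔT' = 4.1/(1+0.0427) = 3.9321 °C.
Change = 3.9321 − 5.2050 = -1.27 °C.

-1.27 °C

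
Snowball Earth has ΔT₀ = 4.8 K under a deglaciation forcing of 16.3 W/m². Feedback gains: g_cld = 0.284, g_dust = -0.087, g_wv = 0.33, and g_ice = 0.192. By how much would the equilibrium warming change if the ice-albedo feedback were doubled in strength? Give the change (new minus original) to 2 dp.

Original: g = 0.719, ΔT = 4.8/(1−0.719) = 17.0819 K.
With doubled ice-albedo: g' = 0.911, ΔT' = 4.8/(1−0.911) = 53.9326 K.
Change = 53.9326 − 17.0819 = 36.85 K.

36.85 K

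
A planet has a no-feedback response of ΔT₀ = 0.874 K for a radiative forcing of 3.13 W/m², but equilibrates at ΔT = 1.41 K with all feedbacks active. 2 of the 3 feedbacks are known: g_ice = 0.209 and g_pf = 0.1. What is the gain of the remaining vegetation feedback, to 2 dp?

0.07

Amplification A = ΔT/ΔT₀ = 1.41/0.874 = 1.613.
Total gain g = 1 − 1/A = 1 − 1/1.613 = 0.38.
Known gains sum to 0.209 + 0.1 = 0.309.
g_veg = 0.38 − 0.309 = 0.07.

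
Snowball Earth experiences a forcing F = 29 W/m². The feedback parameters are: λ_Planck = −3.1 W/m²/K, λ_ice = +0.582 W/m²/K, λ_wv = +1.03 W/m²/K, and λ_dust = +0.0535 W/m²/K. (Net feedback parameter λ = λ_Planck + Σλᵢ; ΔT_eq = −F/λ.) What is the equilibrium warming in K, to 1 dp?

20.2 K

Net feedback parameter λ = (−3.1) + (+0.582) + (+1.03) + (+0.0535) = -1.4345 W/m²/K.
ΔT = −F/λ = −29/(-1.4345) = 20.2 K.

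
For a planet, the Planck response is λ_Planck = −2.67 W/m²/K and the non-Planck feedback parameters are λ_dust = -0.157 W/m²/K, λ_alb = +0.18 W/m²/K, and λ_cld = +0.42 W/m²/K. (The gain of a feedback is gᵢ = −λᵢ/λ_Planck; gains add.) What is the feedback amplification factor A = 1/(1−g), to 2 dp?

1.20

Convert to gains: g_dust = -0.157/2.67 = -0.0588; g_alb = 0.18/2.67 = 0.06742; g_cld = 0.42/2.67 = 0.1573.
Total gain g = 0.16592.
A = 1/(1 − 0.16592) = 1.20.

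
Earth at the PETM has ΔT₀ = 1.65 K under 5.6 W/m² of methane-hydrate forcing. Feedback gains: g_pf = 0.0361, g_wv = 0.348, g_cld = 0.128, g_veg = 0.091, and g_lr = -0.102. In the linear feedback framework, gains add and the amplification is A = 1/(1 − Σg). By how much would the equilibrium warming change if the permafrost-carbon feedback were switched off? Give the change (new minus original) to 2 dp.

Original: g = 0.5011, ΔT = 1.65/(1−0.5011) = 3.3073 K.
Without permafrost-carbon: g' = 0.465, ΔT' = 1.65/(1−0.465) = 3.0841 K.
Change = 3.0841 − 3.3073 = -0.22 K.

-0.22 K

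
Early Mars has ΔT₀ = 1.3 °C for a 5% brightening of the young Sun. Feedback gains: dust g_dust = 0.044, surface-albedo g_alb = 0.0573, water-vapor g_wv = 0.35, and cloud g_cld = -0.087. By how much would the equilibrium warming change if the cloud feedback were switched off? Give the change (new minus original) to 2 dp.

Original: g = 0.3643, ΔT = 1.3/(1−0.3643) = 2.0450 °C.
Without cloud: g' = 0.4513, ΔT' = 1.3/(1−0.4513) = 2.3692 °C.
Change = 2.3692 − 2.0450 = 0.32 °C.

0.32 °C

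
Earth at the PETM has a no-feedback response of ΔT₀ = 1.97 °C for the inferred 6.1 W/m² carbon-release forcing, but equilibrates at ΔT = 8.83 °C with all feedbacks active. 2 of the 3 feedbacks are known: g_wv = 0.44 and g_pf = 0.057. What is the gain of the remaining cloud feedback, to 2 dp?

0.28

Amplification A = ΔT/ΔT₀ = 8.83/1.97 = 4.482.
Total gain g = 1 − 1/A = 1 − 1/4.482 = 0.7769.
Known gains sum to 0.44 + 0.057 = 0.497.
g_cld = 0.7769 − 0.497 = 0.28.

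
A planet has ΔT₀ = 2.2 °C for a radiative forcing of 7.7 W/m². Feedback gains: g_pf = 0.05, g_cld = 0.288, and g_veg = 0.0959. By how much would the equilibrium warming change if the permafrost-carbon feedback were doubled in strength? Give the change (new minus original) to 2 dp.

0.38 °C

Original: g = 0.4339, ΔT = 2.2/(1−0.4339) = 3.8862 °C.
With doubled permafrost-carbon: g' = 0.4839, ΔT' = 2.2/(1−0.4839) = 4.2627 °C.
Change = 4.2627 − 3.8862 = 0.38 °C.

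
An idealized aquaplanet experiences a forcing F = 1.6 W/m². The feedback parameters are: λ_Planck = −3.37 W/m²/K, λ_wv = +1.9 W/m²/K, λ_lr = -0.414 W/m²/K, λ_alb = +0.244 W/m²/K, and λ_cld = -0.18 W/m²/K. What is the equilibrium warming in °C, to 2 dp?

Net feedback parameter λ = (−3.37) + (+1.9) + (-0.414) + (+0.244) + (-0.18) = -1.82 W/m²/K.
ΔT = −F/λ = −1.6/(-1.82) = 0.88 °C.

0.88 °C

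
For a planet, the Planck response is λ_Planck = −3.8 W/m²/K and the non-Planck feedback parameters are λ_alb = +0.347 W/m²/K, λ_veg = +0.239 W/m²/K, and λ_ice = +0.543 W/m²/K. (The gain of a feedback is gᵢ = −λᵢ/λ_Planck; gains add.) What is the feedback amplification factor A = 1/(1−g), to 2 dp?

Convert to gains: g_alb = 0.347/3.8 = 0.09132; g_veg = 0.239/3.8 = 0.06289; g_ice = 0.543/3.8 = 0.1429.
Total gain g = 0.29711.
A = 1/(1 − 0.29711) = 1.42.

1.42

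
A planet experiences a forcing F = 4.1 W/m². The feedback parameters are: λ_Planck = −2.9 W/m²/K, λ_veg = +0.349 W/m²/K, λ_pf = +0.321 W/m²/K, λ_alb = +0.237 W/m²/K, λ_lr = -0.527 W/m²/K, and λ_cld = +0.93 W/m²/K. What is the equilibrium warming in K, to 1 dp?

2.6 K

Net feedback parameter λ = (−2.9) + (+0.349) + (+0.321) + (+0.237) + (-0.527) + (+0.93) = -1.59 W/m²/K.
ΔT = −F/λ = −4.1/(-1.59) = 2.6 K.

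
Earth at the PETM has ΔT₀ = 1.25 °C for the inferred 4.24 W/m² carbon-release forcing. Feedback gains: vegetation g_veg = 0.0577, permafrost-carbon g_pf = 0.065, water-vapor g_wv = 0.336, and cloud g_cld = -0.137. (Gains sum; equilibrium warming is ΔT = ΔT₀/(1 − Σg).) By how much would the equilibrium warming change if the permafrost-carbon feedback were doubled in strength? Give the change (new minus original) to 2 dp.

Original: g = 0.3217, ΔT = 1.25/(1−0.3217) = 1.8428 °C.
With doubled permafrost-carbon: g' = 0.3867, ΔT' = 1.25/(1−0.3867) = 2.0382 °C.
Change = 2.0382 − 1.8428 = 0.20 °C.

0.20 °C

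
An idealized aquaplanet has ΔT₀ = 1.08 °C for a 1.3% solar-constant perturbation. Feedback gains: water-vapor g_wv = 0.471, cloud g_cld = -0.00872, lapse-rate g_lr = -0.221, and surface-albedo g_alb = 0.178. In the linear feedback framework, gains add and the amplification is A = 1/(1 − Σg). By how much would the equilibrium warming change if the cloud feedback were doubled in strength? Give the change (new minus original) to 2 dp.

-0.03 °C

Original: g = 0.41928, ΔT = 1.08/(1−0.41928) = 1.8598 °C.
With doubled cloud: g' = 0.41056, ΔT' = 1.08/(1−0.41056) = 1.8322 °C.
Change = 1.8322 − 1.8598 = -0.03 °C.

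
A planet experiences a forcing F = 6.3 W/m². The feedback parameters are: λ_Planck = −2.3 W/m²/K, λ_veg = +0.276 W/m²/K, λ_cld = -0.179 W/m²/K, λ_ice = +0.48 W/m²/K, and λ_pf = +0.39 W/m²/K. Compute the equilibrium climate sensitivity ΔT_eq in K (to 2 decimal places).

4.73 K

Net feedback parameter λ = (−2.3) + (+0.276) + (-0.179) + (+0.48) + (+0.39) = -1.333 W/m²/K.
ΔT = −F/λ = −6.3/(-1.333) = 4.73 K.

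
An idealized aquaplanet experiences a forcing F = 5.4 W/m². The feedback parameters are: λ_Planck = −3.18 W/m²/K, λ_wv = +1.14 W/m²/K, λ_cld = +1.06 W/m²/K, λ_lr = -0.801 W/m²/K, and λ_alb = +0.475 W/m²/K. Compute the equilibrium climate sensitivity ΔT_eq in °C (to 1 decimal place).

4.1 °C

Net feedback parameter λ = (−3.18) + (+1.14) + (+1.06) + (-0.801) + (+0.475) = -1.306 W/m²/K.
ΔT = −F/λ = −5.4/(-1.306) = 4.1 °C.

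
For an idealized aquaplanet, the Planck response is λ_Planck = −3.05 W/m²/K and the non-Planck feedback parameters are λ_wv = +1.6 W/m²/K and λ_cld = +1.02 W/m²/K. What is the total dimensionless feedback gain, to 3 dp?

0.859

Convert to gains: g_wv = 1.6/3.05 = 0.5246; g_cld = 1.02/3.05 = 0.3344.
Total gain g = 0.859.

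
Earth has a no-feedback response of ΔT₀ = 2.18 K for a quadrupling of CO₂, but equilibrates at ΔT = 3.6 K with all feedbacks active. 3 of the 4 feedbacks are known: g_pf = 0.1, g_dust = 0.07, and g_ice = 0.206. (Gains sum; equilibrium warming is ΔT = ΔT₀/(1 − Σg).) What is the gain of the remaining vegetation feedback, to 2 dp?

Amplification A = ΔT/ΔT₀ = 3.6/2.18 = 1.651.
Total gain g = 1 − 1/A = 1 − 1/1.651 = 0.3943.
Known gains sum to 0.1 + 0.07 + 0.206 = 0.376.
g_veg = 0.3943 − 0.376 = 0.02.

0.02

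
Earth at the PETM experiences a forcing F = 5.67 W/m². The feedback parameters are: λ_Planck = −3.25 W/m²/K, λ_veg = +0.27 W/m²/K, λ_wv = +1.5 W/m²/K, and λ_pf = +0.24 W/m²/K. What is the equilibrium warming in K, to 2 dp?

Net feedback parameter λ = (−3.25) + (+0.27) + (+1.5) + (+0.24) = -1.24 W/m²/K.
ΔT = −F/λ = −5.67/(-1.24) = 4.57 K.

4.57 K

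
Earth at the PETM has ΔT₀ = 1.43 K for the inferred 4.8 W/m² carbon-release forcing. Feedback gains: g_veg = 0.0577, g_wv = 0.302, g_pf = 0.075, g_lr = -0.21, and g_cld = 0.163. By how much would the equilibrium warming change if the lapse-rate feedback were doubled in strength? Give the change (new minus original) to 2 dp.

Original: g = 0.3877, ΔT = 1.43/(1−0.3877) = 2.3355 K.
With doubled lapse-rate: g' = 0.1777, ΔT' = 1.43/(1−0.1777) = 1.7390 K.
Change = 1.7390 − 2.3355 = -0.60 K.

-0.60 K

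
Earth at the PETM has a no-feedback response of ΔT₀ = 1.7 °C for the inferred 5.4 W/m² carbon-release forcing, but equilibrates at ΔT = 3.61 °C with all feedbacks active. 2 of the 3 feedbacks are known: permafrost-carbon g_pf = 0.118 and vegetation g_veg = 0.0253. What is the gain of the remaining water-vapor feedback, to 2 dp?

0.39

Amplification A = ΔT/ΔT₀ = 3.61/1.7 = 2.124.
Total gain g = 1 − 1/A = 1 − 1/2.124 = 0.5292.
Known gains sum to 0.118 + 0.0253 = 0.1433.
g_wv = 0.5292 − 0.1433 = 0.39.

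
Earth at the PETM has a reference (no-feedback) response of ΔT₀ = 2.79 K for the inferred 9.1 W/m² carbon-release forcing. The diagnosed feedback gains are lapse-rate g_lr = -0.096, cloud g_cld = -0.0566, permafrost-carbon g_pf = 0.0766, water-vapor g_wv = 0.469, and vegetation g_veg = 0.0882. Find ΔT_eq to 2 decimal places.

Total gain g = -0.096 − 0.0566 + 0.0766 + 0.469 + 0.0882 = 0.4812.
Amplification A = 1/(1 − 0.4812) = 1.928.
ΔT = 2.79 × 1.928 = 5.38 K.

5.38 K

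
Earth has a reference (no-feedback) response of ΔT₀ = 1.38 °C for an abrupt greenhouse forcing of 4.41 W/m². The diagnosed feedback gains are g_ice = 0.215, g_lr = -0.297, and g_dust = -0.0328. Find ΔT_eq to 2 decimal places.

Total gain g = 0.215 − 0.297 − 0.0328 = -0.1148.
Amplification A = 1/(1 + 0.1148) = 0.897.
ΔT = 1.38 × 0.897 = 1.24 °C.

1.24 °C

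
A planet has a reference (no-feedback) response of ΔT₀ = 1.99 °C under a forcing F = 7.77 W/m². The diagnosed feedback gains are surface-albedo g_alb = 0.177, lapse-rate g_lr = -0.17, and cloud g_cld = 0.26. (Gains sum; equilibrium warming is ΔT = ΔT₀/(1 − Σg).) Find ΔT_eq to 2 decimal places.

Total gain g = 0.177 − 0.17 + 0.26 = 0.267.
Amplification A = 1/(1 − 0.267) = 1.364.
ΔT = 1.99 × 1.364 = 2.71 °C.

2.71 °C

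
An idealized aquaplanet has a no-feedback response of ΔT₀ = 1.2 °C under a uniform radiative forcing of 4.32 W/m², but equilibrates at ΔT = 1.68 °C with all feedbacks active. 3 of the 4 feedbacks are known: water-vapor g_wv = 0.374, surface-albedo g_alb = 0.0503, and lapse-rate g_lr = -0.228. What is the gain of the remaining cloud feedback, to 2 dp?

Amplification A = ΔT/ΔT₀ = 1.68/1.2 = 1.4.
Total gain g = 1 − 1/A = 1 − 1/1.4 = 0.2857.
Known gains sum to 0.374 + 0.0503 − 0.228 = 0.1963.
g_cld = 0.2857 − 0.1963 = 0.09.

0.09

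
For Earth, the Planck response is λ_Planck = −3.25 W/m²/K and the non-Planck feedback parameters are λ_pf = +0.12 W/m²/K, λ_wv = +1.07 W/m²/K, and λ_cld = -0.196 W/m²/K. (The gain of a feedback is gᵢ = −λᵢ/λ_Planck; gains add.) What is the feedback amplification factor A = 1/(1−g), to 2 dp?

1.44

Convert to gains: g_pf = 0.12/3.25 = 0.03692; g_wv = 1.07/3.25 = 0.3292; g_cld = -0.196/3.25 = -0.06031.
Total gain g = 0.30581.
A = 1/(1 − 0.30581) = 1.44.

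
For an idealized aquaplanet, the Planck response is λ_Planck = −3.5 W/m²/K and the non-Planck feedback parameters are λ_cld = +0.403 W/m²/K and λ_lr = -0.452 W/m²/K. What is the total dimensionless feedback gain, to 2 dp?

Convert to gains: g_cld = 0.403/3.5 = 0.1151; g_lr = -0.452/3.5 = -0.1291.
Total gain g = -0.014.

-0.01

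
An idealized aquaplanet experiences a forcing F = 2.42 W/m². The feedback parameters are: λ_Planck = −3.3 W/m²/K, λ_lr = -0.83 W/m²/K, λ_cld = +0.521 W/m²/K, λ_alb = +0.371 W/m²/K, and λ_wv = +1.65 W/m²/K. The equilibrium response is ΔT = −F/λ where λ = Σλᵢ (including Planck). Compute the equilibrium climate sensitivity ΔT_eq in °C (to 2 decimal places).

1.52 °C

Net feedback parameter λ = (−3.3) + (-0.83) + (+0.521) + (+0.371) + (+1.65) = -1.588 W/m²/K.
ΔT = −F/λ = −2.42/(-1.588) = 1.52 °C.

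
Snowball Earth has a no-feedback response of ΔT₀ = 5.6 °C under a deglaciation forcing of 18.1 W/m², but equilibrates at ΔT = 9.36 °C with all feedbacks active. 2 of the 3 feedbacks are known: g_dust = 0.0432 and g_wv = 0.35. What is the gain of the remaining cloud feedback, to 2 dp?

Amplification A = ΔT/ΔT₀ = 9.36/5.6 = 1.671.
Total gain g = 1 − 1/A = 1 − 1/1.671 = 0.4016.
Known gains sum to 0.0432 + 0.35 = 0.3932.
g_cld = 0.4016 − 0.3932 = 0.01.

0.01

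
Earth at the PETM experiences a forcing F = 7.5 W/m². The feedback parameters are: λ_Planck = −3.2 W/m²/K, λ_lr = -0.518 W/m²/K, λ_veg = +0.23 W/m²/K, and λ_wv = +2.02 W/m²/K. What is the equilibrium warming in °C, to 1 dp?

Net feedback parameter λ = (−3.2) + (-0.518) + (+0.23) + (+2.02) = -1.468 W/m²/K.
ΔT = −F/λ = −7.5/(-1.468) = 5.1 °C.

5.1 °C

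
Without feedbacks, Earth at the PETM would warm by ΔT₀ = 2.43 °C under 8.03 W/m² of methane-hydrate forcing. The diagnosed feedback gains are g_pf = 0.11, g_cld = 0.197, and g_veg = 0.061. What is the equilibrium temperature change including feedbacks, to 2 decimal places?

3.84 °C

Total gain g = 0.11 + 0.197 + 0.061 = 0.368.
Amplification A = 1/(1 − 0.368) = 1.582.
ΔT = 2.43 × 1.582 = 3.84 °C.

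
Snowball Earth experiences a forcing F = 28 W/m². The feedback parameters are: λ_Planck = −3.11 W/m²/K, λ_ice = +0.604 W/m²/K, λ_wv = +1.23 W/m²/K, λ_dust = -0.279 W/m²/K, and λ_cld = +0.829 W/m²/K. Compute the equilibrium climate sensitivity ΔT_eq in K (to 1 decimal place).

Net feedback parameter λ = (−3.11) + (+0.604) + (+1.23) + (-0.279) + (+0.829) = -0.726 W/m²/K.
ΔT = −F/λ = −28/(-0.726) = 38.6 K.

38.6 K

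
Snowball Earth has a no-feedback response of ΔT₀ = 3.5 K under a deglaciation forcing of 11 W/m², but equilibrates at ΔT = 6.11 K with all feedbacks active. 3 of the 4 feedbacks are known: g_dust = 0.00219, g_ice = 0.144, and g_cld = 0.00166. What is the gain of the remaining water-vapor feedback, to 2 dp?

Amplification A = ΔT/ΔT₀ = 6.11/3.5 = 1.746.
Total gain g = 1 − 1/A = 1 − 1/1.746 = 0.4273.
Known gains sum to 0.00219 + 0.144 + 0.00166 = 0.14785.
g_wv = 0.4273 − 0.14785 = 0.28.

0.28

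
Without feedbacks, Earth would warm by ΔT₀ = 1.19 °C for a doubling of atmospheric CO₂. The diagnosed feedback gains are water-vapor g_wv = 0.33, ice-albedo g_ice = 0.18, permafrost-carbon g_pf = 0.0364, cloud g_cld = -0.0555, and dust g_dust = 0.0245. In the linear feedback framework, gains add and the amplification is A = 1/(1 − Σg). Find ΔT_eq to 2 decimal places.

Total gain g = 0.33 + 0.18 + 0.0364 − 0.0555 + 0.0245 = 0.5154.
Amplification A = 1/(1 − 0.5154) = 2.064.
ΔT = 1.19 × 2.064 = 2.46 °C.

2.46 °C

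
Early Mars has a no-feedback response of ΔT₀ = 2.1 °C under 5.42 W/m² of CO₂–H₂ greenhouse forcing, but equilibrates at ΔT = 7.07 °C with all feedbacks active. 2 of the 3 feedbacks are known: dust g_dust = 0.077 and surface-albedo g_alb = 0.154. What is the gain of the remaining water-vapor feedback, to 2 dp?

Amplification A = ΔT/ΔT₀ = 7.07/2.1 = 3.367.
Total gain g = 1 − 1/A = 1 − 1/3.367 = 0.703.
Known gains sum to 0.077 + 0.154 = 0.231.
g_wv = 0.703 − 0.231 = 0.47.

0.47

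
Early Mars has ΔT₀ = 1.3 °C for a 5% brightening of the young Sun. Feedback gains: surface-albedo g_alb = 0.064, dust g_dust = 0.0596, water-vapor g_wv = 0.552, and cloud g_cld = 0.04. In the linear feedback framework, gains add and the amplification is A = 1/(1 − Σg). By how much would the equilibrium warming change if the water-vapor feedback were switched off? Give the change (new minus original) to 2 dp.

Original: g = 0.7156, ΔT = 1.3/(1−0.7156) = 4.5710 °C.
Without water-vapor: g' = 0.1636, ΔT' = 1.3/(1−0.1636) = 1.5543 °C.
Change = 1.5543 − 4.5710 = -3.02 °C.

-3.02 °C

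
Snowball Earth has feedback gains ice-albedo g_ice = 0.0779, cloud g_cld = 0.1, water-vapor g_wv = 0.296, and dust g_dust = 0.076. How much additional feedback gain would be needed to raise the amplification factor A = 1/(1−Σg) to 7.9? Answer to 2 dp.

0.32

Current total gain = 0.5499.
Target gain for A = 7.9: g* = 1 − 1/7.9 = 0.8734.
Additional gain needed = 0.8734 − 0.5499 = 0.32.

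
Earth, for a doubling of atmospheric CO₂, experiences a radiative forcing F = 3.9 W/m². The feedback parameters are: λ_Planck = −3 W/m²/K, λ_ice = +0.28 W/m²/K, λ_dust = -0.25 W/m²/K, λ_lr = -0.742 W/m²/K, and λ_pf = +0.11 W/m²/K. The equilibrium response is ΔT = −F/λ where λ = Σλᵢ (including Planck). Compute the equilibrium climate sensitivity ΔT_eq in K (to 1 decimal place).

Net feedback parameter λ = (−3) + (+0.28) + (-0.25) + (-0.742) + (+0.11) = -3.602 W/m²/K.
ΔT = −F/λ = −3.9/(-3.602) = 1.1 K.

1.1 K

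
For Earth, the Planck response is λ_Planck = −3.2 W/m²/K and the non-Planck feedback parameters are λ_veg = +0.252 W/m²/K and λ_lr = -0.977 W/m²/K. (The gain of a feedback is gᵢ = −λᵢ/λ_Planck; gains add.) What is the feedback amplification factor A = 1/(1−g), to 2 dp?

Convert to gains: g_veg = 0.252/3.2 = 0.07875; g_lr = -0.977/3.2 = -0.3053.
Total gain g = -0.22655.
A = 1/(1 + 0.22655) = 0.82.

0.82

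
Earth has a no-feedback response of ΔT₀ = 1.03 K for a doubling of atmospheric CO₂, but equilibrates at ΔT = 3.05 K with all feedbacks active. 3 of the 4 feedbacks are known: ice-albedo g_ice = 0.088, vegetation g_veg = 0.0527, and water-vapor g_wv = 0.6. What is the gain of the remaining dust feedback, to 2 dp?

-0.08

Amplification A = ΔT/ΔT₀ = 3.05/1.03 = 2.961.
Total gain g = 1 − 1/A = 1 − 1/2.961 = 0.6623.
Known gains sum to 0.088 + 0.0527 + 0.6 = 0.7407.
g_dust = 0.6623 − 0.7407 = -0.08.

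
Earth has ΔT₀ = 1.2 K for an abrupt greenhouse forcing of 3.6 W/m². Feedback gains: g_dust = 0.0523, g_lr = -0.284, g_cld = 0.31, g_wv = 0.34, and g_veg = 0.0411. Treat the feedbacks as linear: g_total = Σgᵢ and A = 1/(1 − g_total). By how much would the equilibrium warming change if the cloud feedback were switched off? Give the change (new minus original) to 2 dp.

-0.81 K

Original: g = 0.4594, ΔT = 1.2/(1−0.4594) = 2.2198 K.
Without cloud: g' = 0.1494, ΔT' = 1.2/(1−0.1494) = 1.4108 K.
Change = 1.4108 − 2.2198 = -0.81 K.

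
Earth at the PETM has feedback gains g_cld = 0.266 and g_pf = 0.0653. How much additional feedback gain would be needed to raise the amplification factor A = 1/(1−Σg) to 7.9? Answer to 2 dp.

0.54

Current total gain = 0.3313.
Target gain for A = 7.9: g* = 1 − 1/7.9 = 0.8734.
Additional gain needed = 0.8734 − 0.3313 = 0.54.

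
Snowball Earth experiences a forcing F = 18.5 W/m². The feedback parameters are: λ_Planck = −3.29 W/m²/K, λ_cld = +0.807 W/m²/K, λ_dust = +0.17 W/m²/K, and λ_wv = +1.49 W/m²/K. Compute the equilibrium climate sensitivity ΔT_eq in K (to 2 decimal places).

22.48 K

Net feedback parameter λ = (−3.29) + (+0.807) + (+0.17) + (+1.49) = -0.823 W/m²/K.
ΔT = −F/λ = −18.5/(-0.823) = 22.48 K.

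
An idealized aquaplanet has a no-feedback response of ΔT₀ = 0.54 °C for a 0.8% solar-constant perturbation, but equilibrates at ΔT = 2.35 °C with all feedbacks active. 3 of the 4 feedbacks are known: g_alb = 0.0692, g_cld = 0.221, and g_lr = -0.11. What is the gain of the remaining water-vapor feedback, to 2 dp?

0.59

Amplification A = ΔT/ΔT₀ = 2.35/0.54 = 4.352.
Total gain g = 1 − 1/A = 1 − 1/4.352 = 0.7702.
Known gains sum to 0.0692 + 0.221 − 0.11 = 0.1802.
g_wv = 0.7702 − 0.1802 = 0.59.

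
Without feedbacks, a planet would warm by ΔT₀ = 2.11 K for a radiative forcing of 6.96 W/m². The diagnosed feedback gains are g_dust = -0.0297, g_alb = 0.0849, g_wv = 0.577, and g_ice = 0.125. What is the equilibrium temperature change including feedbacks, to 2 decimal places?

8.69 K

Total gain g = -0.0297 + 0.0849 + 0.577 + 0.125 = 0.7572.
Amplification A = 1/(1 − 0.7572) = 4.119.
ΔT = 2.11 × 4.119 = 8.69 K.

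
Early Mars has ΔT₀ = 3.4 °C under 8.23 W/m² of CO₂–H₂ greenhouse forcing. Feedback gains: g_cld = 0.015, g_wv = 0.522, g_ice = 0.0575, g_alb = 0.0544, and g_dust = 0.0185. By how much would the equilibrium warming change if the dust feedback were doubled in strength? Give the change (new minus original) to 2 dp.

0.60 °C

Original: g = 0.6674, ΔT = 3.4/(1−0.6674) = 10.2225 °C.
With doubled dust: g' = 0.6859, ΔT' = 3.4/(1−0.6859) = 10.8246 °C.
Change = 10.8246 − 10.2225 = 0.60 °C.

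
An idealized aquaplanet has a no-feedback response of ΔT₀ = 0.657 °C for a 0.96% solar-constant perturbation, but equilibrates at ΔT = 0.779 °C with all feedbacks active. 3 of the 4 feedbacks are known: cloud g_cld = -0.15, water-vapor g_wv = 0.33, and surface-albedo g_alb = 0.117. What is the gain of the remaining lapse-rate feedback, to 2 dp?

-0.14

Amplification A = ΔT/ΔT₀ = 0.779/0.657 = 1.186.
Total gain g = 1 − 1/A = 1 − 1/1.186 = 0.1568.
Known gains sum to -0.15 + 0.33 + 0.117 = 0.297.
g_lr = 0.1568 − 0.297 = -0.14.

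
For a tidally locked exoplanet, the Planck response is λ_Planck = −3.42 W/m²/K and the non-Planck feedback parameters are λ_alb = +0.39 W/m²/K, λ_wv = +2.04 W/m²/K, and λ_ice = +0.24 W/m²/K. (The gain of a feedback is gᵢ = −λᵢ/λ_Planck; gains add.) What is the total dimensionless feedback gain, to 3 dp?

0.781

Convert to gains: g_alb = 0.39/3.42 = 0.114; g_wv = 2.04/3.42 = 0.5965; g_ice = 0.24/3.42 = 0.07018.
Total gain g = 0.78068.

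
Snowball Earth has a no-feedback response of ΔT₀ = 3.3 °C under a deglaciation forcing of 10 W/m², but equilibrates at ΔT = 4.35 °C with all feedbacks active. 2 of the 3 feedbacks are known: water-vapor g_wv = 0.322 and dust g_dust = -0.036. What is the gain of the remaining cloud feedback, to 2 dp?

-0.04

Amplification A = ΔT/ΔT₀ = 4.35/3.3 = 1.318.
Total gain g = 1 − 1/A = 1 − 1/1.318 = 0.2413.
Known gains sum to 0.322 − 0.036 = 0.286.
g_cld = 0.2413 − 0.286 = -0.04.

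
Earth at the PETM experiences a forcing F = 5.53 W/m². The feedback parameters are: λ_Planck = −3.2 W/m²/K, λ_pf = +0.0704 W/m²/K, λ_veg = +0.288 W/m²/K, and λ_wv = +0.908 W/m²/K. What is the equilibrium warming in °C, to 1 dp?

2.9 °C

Net feedback parameter λ = (−3.2) + (+0.0704) + (+0.288) + (+0.908) = -1.9336 W/m²/K.
ΔT = −F/λ = −5.53/(-1.9336) = 2.9 °C.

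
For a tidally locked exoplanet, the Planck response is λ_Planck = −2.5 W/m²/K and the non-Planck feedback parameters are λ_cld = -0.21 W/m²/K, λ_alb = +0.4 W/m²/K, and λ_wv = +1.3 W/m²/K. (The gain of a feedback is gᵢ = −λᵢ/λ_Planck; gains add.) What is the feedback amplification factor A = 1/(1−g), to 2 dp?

Convert to gains: g_cld = -0.21/2.5 = -0.084; g_alb = 0.4/2.5 = 0.16; g_wv = 1.3/2.5 = 0.52.
Total gain g = 0.596.
A = 1/(1 − 0.596) = 2.48.

2.48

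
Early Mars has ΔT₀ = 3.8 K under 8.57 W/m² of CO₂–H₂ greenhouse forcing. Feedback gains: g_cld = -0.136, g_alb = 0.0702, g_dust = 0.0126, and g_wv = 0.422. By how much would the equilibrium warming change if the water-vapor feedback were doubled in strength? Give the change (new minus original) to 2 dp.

12.14 K

Original: g = 0.3688, ΔT = 3.8/(1−0.3688) = 6.0203 K.
With doubled water-vapor: g' = 0.7908, ΔT' = 3.8/(1−0.7908) = 18.1644 K.
Change = 18.1644 − 6.0203 = 12.14 K.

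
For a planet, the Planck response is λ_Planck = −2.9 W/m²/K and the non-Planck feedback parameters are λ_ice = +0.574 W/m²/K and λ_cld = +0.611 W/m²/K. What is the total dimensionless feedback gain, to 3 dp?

Convert to gains: g_ice = 0.574/2.9 = 0.1979; g_cld = 0.611/2.9 = 0.2107.
Total gain g = 0.4086.

0.409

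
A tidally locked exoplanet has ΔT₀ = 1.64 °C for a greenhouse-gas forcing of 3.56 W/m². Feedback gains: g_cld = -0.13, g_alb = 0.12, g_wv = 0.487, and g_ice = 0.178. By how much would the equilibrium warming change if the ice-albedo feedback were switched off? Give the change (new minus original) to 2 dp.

-1.62 °C

Original: g = 0.655, ΔT = 1.64/(1−0.655) = 4.7536 °C.
Without ice-albedo: g' = 0.477, ΔT' = 1.64/(1−0.477) = 3.1358 °C.
Change = 3.1358 − 4.7536 = -1.62 °C.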